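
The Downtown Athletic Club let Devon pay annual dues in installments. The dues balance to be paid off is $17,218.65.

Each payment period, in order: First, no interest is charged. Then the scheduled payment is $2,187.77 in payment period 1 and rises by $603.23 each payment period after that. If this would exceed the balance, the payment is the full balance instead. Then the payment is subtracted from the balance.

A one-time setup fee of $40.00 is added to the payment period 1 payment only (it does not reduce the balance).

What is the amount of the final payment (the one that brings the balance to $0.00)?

$247.50

Payment period 1: opening $17,218.65; payment $2,187.77 (+ $40.00 fee); balance $15,030.88
Payment period 2: opening $15,030.88; payment $2,791.00; balance $12,239.88
Payment period 3: opening $12,239.88; payment $3,394.23; balance $8,845.65
Payment period 4: opening $8,845.65; payment $3,997.46; balance $4,848.19
Payment period 5: opening $4,848.19; payment $4,600.69; balance $247.50
Payment period 6: opening $247.50; payment $247.50; balance $0.00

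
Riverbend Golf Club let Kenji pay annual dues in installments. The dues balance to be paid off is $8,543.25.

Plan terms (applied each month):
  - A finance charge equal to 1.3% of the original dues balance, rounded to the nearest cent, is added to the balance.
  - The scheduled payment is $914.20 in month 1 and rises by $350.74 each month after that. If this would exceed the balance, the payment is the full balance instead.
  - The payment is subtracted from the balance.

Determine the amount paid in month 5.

# | Opening | Interest | Payment | End bal
1 | $8,543.25 | $111.06 | $914.20 | $7,740.11
2 | $7,740.11 | $111.06 | $1,264.94 | $6,586.23
3 | $6,586.23 | $111.06 | $1,615.68 | $5,081.61
4 | $5,081.61 | $111.06 | $1,966.42 | $3,226.25
5 | $3,226.25 | $111.06 | $2,317.16 | $1,020.15

$2,317.16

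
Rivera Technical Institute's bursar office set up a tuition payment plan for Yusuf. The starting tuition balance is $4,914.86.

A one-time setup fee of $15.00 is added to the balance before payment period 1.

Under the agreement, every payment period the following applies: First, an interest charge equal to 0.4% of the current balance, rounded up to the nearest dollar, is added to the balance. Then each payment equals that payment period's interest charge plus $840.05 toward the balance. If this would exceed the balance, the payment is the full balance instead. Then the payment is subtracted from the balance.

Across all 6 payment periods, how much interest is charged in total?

Payment period 1: opening $4,929.86; interest $20.00 → $4,949.86; payment $860.05; balance $4,089.81
Payment period 2: opening $4,089.81; interest $17.00 → $4,106.81; payment $857.05; balance $3,249.76
Payment period 3: opening $3,249.76; interest $13.00 → $3,262.76; payment $853.05; balance $2,409.71
Payment period 4: opening $2,409.71; interest $10.00 → $2,419.71; payment $850.05; balance $1,569.66
Payment period 5: opening $1,569.66; interest $7.00 → $1,576.66; payment $847.05; balance $729.61
Payment period 6: opening $729.61; interest $3.00 → $732.61; payment $732.61; balance $0.00
Total interest: $20.00 + $17.00 + $13.00 + $10.00 + $7.00 + $3.00 = $70.00

$70.00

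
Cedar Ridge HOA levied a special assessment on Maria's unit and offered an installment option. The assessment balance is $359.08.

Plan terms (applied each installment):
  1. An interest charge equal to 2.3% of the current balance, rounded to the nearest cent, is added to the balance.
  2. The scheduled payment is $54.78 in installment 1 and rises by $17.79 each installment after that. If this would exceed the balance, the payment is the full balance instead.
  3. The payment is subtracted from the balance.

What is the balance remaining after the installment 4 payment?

$58.10

Installment 1: opening $359.08; interest $8.26 → $367.34; payment $54.78; balance $312.56
Installment 2: opening $312.56; interest $7.19 → $319.75; payment $72.57; balance $247.18
Installment 3: opening $247.18; interest $5.69 → $252.87; payment $90.36; balance $162.51
Installment 4: opening $162.51; interest $3.74 → $166.25; payment $108.15; balance $58.10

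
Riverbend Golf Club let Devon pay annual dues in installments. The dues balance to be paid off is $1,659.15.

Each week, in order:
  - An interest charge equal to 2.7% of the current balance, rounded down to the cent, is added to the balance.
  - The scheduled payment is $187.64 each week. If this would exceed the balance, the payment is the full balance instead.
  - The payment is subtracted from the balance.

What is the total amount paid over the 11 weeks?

Week 1: $1,659.15 +$44.79 interest = $1,703.94; pay $187.64 → $1,516.30
Week 2: $1,516.30 +$40.94 interest = $1,557.24; pay $187.64 → $1,369.60
Week 3: $1,369.60 +$36.97 interest = $1,406.57; pay $187.64 → $1,218.93
Week 4: $1,218.93 +$32.91 interest = $1,251.84; pay $187.64 → $1,064.20
Week 5: $1,064.20 +$28.73 interest = $1,092.93; pay $187.64 → $905.29
Week 6: $905.29 +$24.44 interest = $929.73; pay $187.64 → $742.09
Week 7: $742.09 +$20.03 interest = $762.12; pay $187.64 → $574.48
Week 8: $574.48 +$15.51 interest = $589.99; pay $187.64 → $402.35
Week 9: $402.35 +$10.86 interest = $413.21; pay $187.64 → $225.57
Week 10: $225.57 +$6.09 interest = $231.66; pay $187.64 → $44.02
Week 11: $44.02 +$1.18 interest = $45.20; pay $45.20 → $0.00
Total paid: $1,921.60

$1,921.60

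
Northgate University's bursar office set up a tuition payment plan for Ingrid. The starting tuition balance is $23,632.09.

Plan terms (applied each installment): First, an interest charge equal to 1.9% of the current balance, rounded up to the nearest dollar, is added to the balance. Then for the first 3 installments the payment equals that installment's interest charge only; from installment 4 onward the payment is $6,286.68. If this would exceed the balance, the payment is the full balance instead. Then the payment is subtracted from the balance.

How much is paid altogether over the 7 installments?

Installment 1: $23,632.09 +$450.00 interest = $24,082.09; pay $450.00 → $23,632.09
Installment 2: $23,632.09 +$450.00 interest = $24,082.09; pay $450.00 → $23,632.09
Installment 3: $23,632.09 +$450.00 interest = $24,082.09; pay $450.00 → $23,632.09
Installment 4: $23,632.09 +$450.00 interest = $24,082.09; pay $6,286.68 → $17,795.41
Installment 5: $17,795.41 +$339.00 interest = $18,134.41; pay $6,286.68 → $11,847.73
Installment 6: $11,847.73 +$226.00 interest = $12,073.73; pay $6,286.68 → $5,787.05
Installment 7: $5,787.05 +$110.00 interest = $5,897.05; pay $5,897.05 → $0.00
Total paid: $26,107.09

$26,107.09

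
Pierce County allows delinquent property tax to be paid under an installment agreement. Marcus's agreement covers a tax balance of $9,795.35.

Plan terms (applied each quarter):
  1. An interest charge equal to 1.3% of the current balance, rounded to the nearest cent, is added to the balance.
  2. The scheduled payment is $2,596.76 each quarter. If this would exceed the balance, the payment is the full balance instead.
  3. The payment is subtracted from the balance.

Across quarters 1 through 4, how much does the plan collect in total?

Quarter 1: opening $9,795.35; interest $127.34 → $9,922.69; payment $2,596.76; balance $7,325.93
Quarter 2: opening $7,325.93; interest $95.24 → $7,421.17; payment $2,596.76; balance $4,824.41
Quarter 3: opening $4,824.41; interest $62.72 → $4,887.13; payment $2,596.76; balance $2,290.37
Quarter 4: opening $2,290.37; interest $29.77 → $2,320.14; payment $2,320.14; balance $0.00
Total paid: $10,110.42

$10,110.42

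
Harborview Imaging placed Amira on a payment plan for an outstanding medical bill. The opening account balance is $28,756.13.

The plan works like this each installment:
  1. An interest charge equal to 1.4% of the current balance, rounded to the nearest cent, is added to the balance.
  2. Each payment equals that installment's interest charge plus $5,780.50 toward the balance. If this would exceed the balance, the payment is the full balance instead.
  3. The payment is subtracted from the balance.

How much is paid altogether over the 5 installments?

$29,959.79

Installment 1: $28,756.13 +$402.59 interest = $29,158.72; pay $6,183.09 → $22,975.63
Installment 2: $22,975.63 +$321.66 interest = $23,297.29; pay $6,102.16 → $17,195.13
Installment 3: $17,195.13 +$240.73 interest = $17,435.86; pay $6,021.23 → $11,414.63
Installment 4: $11,414.63 +$159.80 interest = $11,574.43; pay $5,940.30 → $5,634.13
Installment 5: $5,634.13 +$78.88 interest = $5,713.01; pay $5,713.01 → $0.00
Total paid: $29,959.79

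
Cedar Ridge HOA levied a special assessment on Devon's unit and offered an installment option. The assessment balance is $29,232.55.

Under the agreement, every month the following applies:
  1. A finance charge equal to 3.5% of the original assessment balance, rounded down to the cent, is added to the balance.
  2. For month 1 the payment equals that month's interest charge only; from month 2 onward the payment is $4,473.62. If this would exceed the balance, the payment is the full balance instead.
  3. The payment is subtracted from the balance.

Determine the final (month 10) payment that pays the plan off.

$2,651.76

Month 1: $29,232.55 +$1,023.13 interest = $30,255.68; pay $1,023.13 → $29,232.55
Month 2: $29,232.55 +$1,023.13 interest = $30,255.68; pay $4,473.62 → $25,782.06
Month 3: $25,782.06 +$1,023.13 interest = $26,805.19; pay $4,473.62 → $22,331.57
Month 4: $22,331.57 +$1,023.13 interest = $23,354.70; pay $4,473.62 → $18,881.08
Month 5: $18,881.08 +$1,023.13 interest = $19,904.21; pay $4,473.62 → $15,430.59
Month 6: $15,430.59 +$1,023.13 interest = $16,453.72; pay $4,473.62 → $11,980.10
Month 7: $11,980.10 +$1,023.13 interest = $13,003.23; pay $4,473.62 → $8,529.61
Month 8: $8,529.61 +$1,023.13 interest = $9,552.74; pay $4,473.62 → $5,079.12
Month 9: $5,079.12 +$1,023.13 interest = $6,102.25; pay $4,473.62 → $1,628.63
Month 10: $1,628.63 +$1,023.13 interest = $2,651.76; pay $2,651.76 → $0.00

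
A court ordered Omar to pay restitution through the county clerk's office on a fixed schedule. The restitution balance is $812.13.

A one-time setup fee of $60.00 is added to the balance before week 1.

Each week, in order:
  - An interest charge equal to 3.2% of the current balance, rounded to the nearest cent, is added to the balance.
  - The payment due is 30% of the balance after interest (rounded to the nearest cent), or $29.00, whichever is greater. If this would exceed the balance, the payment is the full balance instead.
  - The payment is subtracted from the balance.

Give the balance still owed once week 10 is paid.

$8.61

# | Opening | Interest | Payment | End bal
1 | $872.13 | $27.91 | $270.01 | $630.03
2 | $630.03 | $20.16 | $195.06 | $455.13
3 | $455.13 | $14.56 | $140.91 | $328.78
4 | $328.78 | $10.52 | $101.79 | $237.51
5 | $237.51 | $7.60 | $73.53 | $171.58
6 | $171.58 | $5.49 | $53.12 | $123.95
7 | $123.95 | $3.97 | $38.38 | $89.54
8 | $89.54 | $2.87 | $29.00 | $63.41
9 | $63.41 | $2.03 | $29.00 | $36.44
10 | $36.44 | $1.17 | $29.00 | $8.61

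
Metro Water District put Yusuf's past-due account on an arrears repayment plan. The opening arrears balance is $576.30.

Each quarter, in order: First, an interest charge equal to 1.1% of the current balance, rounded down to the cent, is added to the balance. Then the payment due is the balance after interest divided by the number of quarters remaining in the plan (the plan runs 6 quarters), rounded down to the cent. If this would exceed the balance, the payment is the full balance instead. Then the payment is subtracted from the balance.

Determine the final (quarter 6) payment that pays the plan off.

$102.56

Quarter 1: $576.30 +$6.33 interest = $582.63; pay $97.10 → $485.53
Quarter 2: $485.53 +$5.34 interest = $490.87; pay $98.17 → $392.70
Quarter 3: $392.70 +$4.31 interest = $397.01; pay $99.25 → $297.76
Quarter 4: $297.76 +$3.27 interest = $301.03; pay $100.34 → $200.69
Quarter 5: $200.69 +$2.20 interest = $202.89; pay $101.44 → $101.45
Quarter 6: $101.45 +$1.11 interest = $102.56; pay $102.56 → $0.00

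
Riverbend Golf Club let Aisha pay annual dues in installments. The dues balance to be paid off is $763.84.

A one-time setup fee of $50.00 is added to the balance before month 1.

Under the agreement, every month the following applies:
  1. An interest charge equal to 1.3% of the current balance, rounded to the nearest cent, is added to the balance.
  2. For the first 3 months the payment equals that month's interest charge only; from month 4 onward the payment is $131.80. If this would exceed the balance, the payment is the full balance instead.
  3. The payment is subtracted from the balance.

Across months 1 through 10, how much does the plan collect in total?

$885.81

Month 1: opening $813.84; interest $10.58 → $824.42; payment $10.58; balance $813.84
Month 2: opening $813.84; interest $10.58 → $824.42; payment $10.58; balance $813.84
Month 3: opening $813.84; interest $10.58 → $824.42; payment $10.58; balance $813.84
Month 4: opening $813.84; interest $10.58 → $824.42; payment $131.80; balance $692.62
Month 5: opening $692.62; interest $9.00 → $701.62; payment $131.80; balance $569.82
Month 6: opening $569.82; interest $7.41 → $577.23; payment $131.80; balance $445.43
Month 7: opening $445.43; interest $5.79 → $451.22; payment $131.80; balance $319.42
Month 8: opening $319.42; interest $4.15 → $323.57; payment $131.80; balance $191.77
Month 9: opening $191.77; interest $2.49 → $194.26; payment $131.80; balance $62.46
Month 10: opening $62.46; interest $0.81 → $63.27; payment $63.27; balance $0.00
Total paid: $885.81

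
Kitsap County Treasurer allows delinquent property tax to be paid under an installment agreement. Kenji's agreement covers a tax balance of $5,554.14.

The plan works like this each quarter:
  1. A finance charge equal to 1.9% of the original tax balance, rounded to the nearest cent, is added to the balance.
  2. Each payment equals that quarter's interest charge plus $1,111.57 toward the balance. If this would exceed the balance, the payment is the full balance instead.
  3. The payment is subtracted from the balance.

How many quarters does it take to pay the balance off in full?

Quarter 1: $5,554.14 +$105.53 interest = $5,659.67; pay $1,217.10 → $4,442.57
Quarter 2: $4,442.57 +$105.53 interest = $4,548.10; pay $1,217.10 → $3,331.00
Quarter 3: $3,331.00 +$105.53 interest = $3,436.53; pay $1,217.10 → $2,219.43
Quarter 4: $2,219.43 +$105.53 interest = $2,324.96; pay $1,217.10 → $1,107.86
Quarter 5: $1,107.86 +$105.53 interest = $1,213.39; pay $1,213.39 → $0.00
Balance reaches $0.00 in quarter 5.

5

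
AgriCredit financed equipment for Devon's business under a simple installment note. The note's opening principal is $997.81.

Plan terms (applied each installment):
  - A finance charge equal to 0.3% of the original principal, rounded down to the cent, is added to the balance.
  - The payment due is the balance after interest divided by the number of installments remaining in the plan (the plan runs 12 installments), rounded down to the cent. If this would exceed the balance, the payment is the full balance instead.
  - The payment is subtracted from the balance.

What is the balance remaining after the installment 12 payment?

Installment 1: $997.81 +$2.99 interest = $1,000.80; pay $83.40 → $917.40
Installment 2: $917.40 +$2.99 interest = $920.39; pay $83.67 → $836.72
Installment 3: $836.72 +$2.99 interest = $839.71; pay $83.97 → $755.74
Installment 4: $755.74 +$2.99 interest = $758.73; pay $84.30 → $674.43
Installment 5: $674.43 +$2.99 interest = $677.42; pay $84.67 → $592.75
Installment 6: $592.75 +$2.99 interest = $595.74; pay $85.10 → $510.64
Installment 7: $510.64 +$2.99 interest = $513.63; pay $85.60 → $428.03
Installment 8: $428.03 +$2.99 interest = $431.02; pay $86.20 → $344.82
Installment 9: $344.82 +$2.99 interest = $347.81; pay $86.95 → $260.86
Installment 10: $260.86 +$2.99 interest = $263.85; pay $87.95 → $175.90
Installment 11: $175.90 +$2.99 interest = $178.89; pay $89.44 → $89.45
Installment 12: $89.45 +$2.99 interest = $92.44; pay $92.44 → $0.00

$0.00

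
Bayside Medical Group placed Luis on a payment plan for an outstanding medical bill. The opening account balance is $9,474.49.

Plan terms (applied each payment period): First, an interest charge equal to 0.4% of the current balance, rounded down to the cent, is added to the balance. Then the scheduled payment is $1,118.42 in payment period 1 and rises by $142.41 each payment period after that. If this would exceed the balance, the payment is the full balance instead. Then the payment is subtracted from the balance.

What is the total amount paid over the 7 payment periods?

$9,628.34

Payment period 1: opening $9,474.49; interest $37.89 → $9,512.38; payment $1,118.42; balance $8,393.96
Payment period 2: opening $8,393.96; interest $33.57 → $8,427.53; payment $1,260.83; balance $7,166.70
Payment period 3: opening $7,166.70; interest $28.66 → $7,195.36; payment $1,403.24; balance $5,792.12
Payment period 4: opening $5,792.12; interest $23.16 → $5,815.28; payment $1,545.65; balance $4,269.63
Payment period 5: opening $4,269.63; interest $17.07 → $4,286.70; payment $1,688.06; balance $2,598.64
Payment period 6: opening $2,598.64; interest $10.39 → $2,609.03; payment $1,830.47; balance $778.56
Payment period 7: opening $778.56; interest $3.11 → $781.67; payment $781.67; balance $0.00
Total paid: $9,628.34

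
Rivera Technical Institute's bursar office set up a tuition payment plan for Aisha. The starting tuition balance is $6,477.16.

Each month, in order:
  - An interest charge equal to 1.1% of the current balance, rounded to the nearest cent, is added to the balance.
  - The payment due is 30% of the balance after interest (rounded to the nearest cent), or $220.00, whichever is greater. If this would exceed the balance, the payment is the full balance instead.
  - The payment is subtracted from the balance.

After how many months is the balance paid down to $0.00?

Month 1: opening $6,477.16; interest $71.25 → $6,548.41; payment $1,964.52; balance $4,583.89
Month 2: opening $4,583.89; interest $50.42 → $4,634.31; payment $1,390.29; balance $3,244.02
Month 3: opening $3,244.02; interest $35.68 → $3,279.70; payment $983.91; balance $2,295.79
Month 4: opening $2,295.79; interest $25.25 → $2,321.04; payment $696.31; balance $1,624.73
Month 5: opening $1,624.73; interest $17.87 → $1,642.60; payment $492.78; balance $1,149.82
Month 6: opening $1,149.82; interest $12.65 → $1,162.47; payment $348.74; balance $813.73
Month 7: opening $813.73; interest $8.95 → $822.68; payment $246.80; balance $575.88
Month 8: opening $575.88; interest $6.33 → $582.21; payment $220.00; balance $362.21
Month 9: opening $362.21; interest $3.98 → $366.19; payment $220.00; balance $146.19
Month 10: opening $146.19; interest $1.61 → $147.80; payment $147.80; balance $0.00
Balance reaches $0.00 in month 10.

10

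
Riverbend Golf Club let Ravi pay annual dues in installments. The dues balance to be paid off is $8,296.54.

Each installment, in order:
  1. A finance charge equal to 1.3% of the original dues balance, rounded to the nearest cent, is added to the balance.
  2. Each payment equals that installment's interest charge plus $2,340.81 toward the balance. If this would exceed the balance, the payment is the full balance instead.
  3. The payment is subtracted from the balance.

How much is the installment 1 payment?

Installment 1: opening $8,296.54; interest $107.86 → $8,404.40; payment $2,448.67; balance $5,955.73

$2,448.67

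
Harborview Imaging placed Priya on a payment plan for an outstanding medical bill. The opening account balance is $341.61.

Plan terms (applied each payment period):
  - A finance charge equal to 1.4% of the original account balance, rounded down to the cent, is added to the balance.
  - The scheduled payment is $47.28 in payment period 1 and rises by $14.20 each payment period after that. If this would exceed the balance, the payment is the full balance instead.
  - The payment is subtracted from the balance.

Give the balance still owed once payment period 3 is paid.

Payment period 1: opening $341.61; interest $4.78 → $346.39; payment $47.28; balance $299.11
Payment period 2: opening $299.11; interest $4.78 → $303.89; payment $61.48; balance $242.41
Payment period 3: opening $242.41; interest $4.78 → $247.19; payment $75.68; balance $171.51

$171.51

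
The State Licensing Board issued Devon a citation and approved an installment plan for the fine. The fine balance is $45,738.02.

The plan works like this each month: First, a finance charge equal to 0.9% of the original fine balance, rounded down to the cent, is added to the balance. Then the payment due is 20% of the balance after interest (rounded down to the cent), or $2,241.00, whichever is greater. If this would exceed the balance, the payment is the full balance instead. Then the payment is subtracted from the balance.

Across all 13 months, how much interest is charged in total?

$5,351.32

Month 1: opening $45,738.02; interest $411.64 → $46,149.66; payment $9,229.93; balance $36,919.73
Month 2: opening $36,919.73; interest $411.64 → $37,331.37; payment $7,466.27; balance $29,865.10
Month 3: opening $29,865.10; interest $411.64 → $30,276.74; payment $6,055.34; balance $24,221.40
Month 4: opening $24,221.40; interest $411.64 → $24,633.04; payment $4,926.60; balance $19,706.44
Month 5: opening $19,706.44; interest $411.64 → $20,118.08; payment $4,023.61; balance $16,094.47
Month 6: opening $16,094.47; interest $411.64 → $16,506.11; payment $3,301.22; balance $13,204.89
Month 7: opening $13,204.89; interest $411.64 → $13,616.53; payment $2,723.30; balance $10,893.23
Month 8: opening $10,893.23; interest $411.64 → $11,304.87; payment $2,260.97; balance $9,043.90
Month 9: opening $9,043.90; interest $411.64 → $9,455.54; payment $2,241.00; balance $7,214.54
Month 10: opening $7,214.54; interest $411.64 → $7,626.18; payment $2,241.00; balance $5,385.18
Month 11: opening $5,385.18; interest $411.64 → $5,796.82; payment $2,241.00; balance $3,555.82
Month 12: opening $3,555.82; interest $411.64 → $3,967.46; payment $2,241.00; balance $1,726.46
Month 13: opening $1,726.46; interest $411.64 → $2,138.10; payment $2,138.10; balance $0.00
Total interest: $411.64 + $411.64 + $411.64 + $411.64 + $411.64 + $411.64 + $411.64 + $411.64 + $411.64 + $411.64 + $411.64 + $411.64 + $411.64 = $5,351.32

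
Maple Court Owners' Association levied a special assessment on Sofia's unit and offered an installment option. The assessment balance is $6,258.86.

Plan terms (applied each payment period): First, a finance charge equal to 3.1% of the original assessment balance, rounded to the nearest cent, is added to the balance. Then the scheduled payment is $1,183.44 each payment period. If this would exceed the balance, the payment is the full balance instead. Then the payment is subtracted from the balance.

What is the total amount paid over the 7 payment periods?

Payment period 1: opening $6,258.86; interest $194.02 → $6,452.88; payment $1,183.44; balance $5,269.44
Payment period 2: opening $5,269.44; interest $194.02 → $5,463.46; payment $1,183.44; balance $4,280.02
Payment period 3: opening $4,280.02; interest $194.02 → $4,474.04; payment $1,183.44; balance $3,290.60
Payment period 4: opening $3,290.60; interest $194.02 → $3,484.62; payment $1,183.44; balance $2,301.18
Payment period 5: opening $2,301.18; interest $194.02 → $2,495.20; payment $1,183.44; balance $1,311.76
Payment period 6: opening $1,311.76; interest $194.02 → $1,505.78; payment $1,183.44; balance $322.34
Payment period 7: opening $322.34; interest $194.02 → $516.36; payment $516.36; balance $0.00
Total paid: $7,617.00

$7,617.00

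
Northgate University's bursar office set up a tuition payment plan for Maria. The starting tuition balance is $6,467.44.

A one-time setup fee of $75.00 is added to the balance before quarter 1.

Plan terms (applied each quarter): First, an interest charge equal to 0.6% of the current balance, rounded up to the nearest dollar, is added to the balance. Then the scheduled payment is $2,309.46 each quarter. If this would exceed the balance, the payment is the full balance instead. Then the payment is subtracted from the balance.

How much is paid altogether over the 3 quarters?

$6,620.44

# | Opening | Interest | Payment | End bal
1 | $6,542.44 | $40.00 | $2,309.46 | $4,272.98
2 | $4,272.98 | $26.00 | $2,309.46 | $1,989.52
3 | $1,989.52 | $12.00 | $2,001.52 | $0.00
Total paid: $6,620.44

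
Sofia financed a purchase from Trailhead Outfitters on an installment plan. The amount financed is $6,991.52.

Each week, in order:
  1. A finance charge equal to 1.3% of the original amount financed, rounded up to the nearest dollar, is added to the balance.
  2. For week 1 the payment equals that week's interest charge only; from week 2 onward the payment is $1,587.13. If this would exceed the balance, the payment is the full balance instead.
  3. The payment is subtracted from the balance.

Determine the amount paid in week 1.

$91.00

# | Opening | Interest | Payment | End bal
1 | $6,991.52 | $91.00 | $91.00 | $6,991.52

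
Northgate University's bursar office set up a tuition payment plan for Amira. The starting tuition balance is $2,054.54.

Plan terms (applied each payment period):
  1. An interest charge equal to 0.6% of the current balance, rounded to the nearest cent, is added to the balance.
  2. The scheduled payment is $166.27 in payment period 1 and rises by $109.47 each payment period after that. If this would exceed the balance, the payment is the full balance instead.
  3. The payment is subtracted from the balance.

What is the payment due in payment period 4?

Payment period 1: opening $2,054.54; interest $12.33 → $2,066.87; payment $166.27; balance $1,900.60
Payment period 2: opening $1,900.60; interest $11.40 → $1,912.00; payment $275.74; balance $1,636.26
Payment period 3: opening $1,636.26; interest $9.82 → $1,646.08; payment $385.21; balance $1,260.87
Payment period 4: opening $1,260.87; interest $7.57 → $1,268.44; payment $494.68; balance $773.76

$494.68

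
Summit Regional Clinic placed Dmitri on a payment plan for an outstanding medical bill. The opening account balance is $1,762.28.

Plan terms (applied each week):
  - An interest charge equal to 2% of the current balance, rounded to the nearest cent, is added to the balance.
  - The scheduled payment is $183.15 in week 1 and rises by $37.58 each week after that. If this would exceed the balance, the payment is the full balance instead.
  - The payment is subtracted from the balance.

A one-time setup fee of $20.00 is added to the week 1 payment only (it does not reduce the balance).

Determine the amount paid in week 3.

$258.31

Week 1: opening $1,762.28; interest $35.25 → $1,797.53; payment $183.15 (+ $20.00 fee); balance $1,614.38
Week 2: opening $1,614.38; interest $32.29 → $1,646.67; payment $220.73; balance $1,425.94
Week 3: opening $1,425.94; interest $28.52 → $1,454.46; payment $258.31; balance $1,196.15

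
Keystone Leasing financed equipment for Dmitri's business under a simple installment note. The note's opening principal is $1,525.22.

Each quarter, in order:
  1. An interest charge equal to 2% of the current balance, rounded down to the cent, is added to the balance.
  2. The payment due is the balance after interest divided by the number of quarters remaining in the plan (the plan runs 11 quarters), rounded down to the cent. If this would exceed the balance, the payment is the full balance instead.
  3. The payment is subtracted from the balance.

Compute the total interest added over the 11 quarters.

$195.75

# | Opening | Interest | Payment | End bal
1 | $1,525.22 | $30.50 | $141.42 | $1,414.30
2 | $1,414.30 | $28.28 | $144.25 | $1,298.33
3 | $1,298.33 | $25.96 | $147.14 | $1,177.15
4 | $1,177.15 | $23.54 | $150.08 | $1,050.61
5 | $1,050.61 | $21.01 | $153.08 | $918.54
6 | $918.54 | $18.37 | $156.15 | $780.76
7 | $780.76 | $15.61 | $159.27 | $637.10
8 | $637.10 | $12.74 | $162.46 | $487.38
9 | $487.38 | $9.74 | $165.70 | $331.42
10 | $331.42 | $6.62 | $169.02 | $169.02
11 | $169.02 | $3.38 | $172.40 | $0.00
Total interest: $30.50 + $28.28 + $25.96 + $23.54 + $21.01 + $18.37 + $15.61 + $12.74 + $9.74 + $6.62 + $3.38 = $195.75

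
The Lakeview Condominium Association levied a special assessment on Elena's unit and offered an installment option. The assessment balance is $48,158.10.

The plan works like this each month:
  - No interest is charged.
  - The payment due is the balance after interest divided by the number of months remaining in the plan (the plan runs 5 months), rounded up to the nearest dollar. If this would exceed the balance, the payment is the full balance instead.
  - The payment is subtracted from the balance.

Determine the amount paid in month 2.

Month 1: $48,158.10 − $9,632.00 → $38,526.10
Month 2: $38,526.10 − $9,632.00 → $28,894.10

$9,632.00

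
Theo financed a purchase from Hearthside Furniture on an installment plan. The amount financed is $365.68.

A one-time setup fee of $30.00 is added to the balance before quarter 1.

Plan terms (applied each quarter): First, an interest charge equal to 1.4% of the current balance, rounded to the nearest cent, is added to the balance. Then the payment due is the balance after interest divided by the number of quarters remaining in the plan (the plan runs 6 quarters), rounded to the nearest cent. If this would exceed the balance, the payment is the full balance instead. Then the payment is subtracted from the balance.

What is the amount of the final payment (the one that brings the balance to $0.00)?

$71.68

Quarter 1: $395.68 +$5.54 interest = $401.22; pay $66.87 → $334.35
Quarter 2: $334.35 +$4.68 interest = $339.03; pay $67.81 → $271.22
Quarter 3: $271.22 +$3.80 interest = $275.02; pay $68.76 → $206.26
Quarter 4: $206.26 +$2.89 interest = $209.15; pay $69.72 → $139.43
Quarter 5: $139.43 +$1.95 interest = $141.38; pay $70.69 → $70.69
Quarter 6: $70.69 +$0.99 interest = $71.68; pay $71.68 → $0.00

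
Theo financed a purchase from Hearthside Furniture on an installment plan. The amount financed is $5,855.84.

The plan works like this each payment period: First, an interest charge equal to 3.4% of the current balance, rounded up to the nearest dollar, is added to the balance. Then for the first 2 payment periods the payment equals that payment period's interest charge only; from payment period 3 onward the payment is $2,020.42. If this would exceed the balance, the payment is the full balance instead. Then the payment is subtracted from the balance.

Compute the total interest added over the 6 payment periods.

$820.00

Payment period 1: opening $5,855.84; interest $200.00 → $6,055.84; payment $200.00; balance $5,855.84
Payment period 2: opening $5,855.84; interest $200.00 → $6,055.84; payment $200.00; balance $5,855.84
Payment period 3: opening $5,855.84; interest $200.00 → $6,055.84; payment $2,020.42; balance $4,035.42
Payment period 4: opening $4,035.42; interest $138.00 → $4,173.42; payment $2,020.42; balance $2,153.00
Payment period 5: opening $2,153.00; interest $74.00 → $2,227.00; payment $2,020.42; balance $206.58
Payment period 6: opening $206.58; interest $8.00 → $214.58; payment $214.58; balance $0.00
Total interest: $200.00 + $200.00 + $200.00 + $138.00 + $74.00 + $8.00 = $820.00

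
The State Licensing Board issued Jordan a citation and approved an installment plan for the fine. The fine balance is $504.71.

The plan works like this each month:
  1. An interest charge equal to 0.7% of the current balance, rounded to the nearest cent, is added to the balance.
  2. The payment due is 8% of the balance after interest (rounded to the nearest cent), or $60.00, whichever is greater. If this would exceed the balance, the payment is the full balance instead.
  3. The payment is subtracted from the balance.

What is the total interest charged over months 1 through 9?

$17.34

Month 1: $504.71 +$3.53 interest = $508.24; pay $60.00 → $448.24
Month 2: $448.24 +$3.14 interest = $451.38; pay $60.00 → $391.38
Month 3: $391.38 +$2.74 interest = $394.12; pay $60.00 → $334.12
Month 4: $334.12 +$2.34 interest = $336.46; pay $60.00 → $276.46
Month 5: $276.46 +$1.94 interest = $278.40; pay $60.00 → $218.40
Month 6: $218.40 +$1.53 interest = $219.93; pay $60.00 → $159.93
Month 7: $159.93 +$1.12 interest = $161.05; pay $60.00 → $101.05
Month 8: $101.05 +$0.71 interest = $101.76; pay $60.00 → $41.76
Month 9: $41.76 +$0.29 interest = $42.05; pay $42.05 → $0.00
Total interest: $3.53 + $3.14 + $2.74 + $2.34 + $1.94 + $1.53 + $1.12 + $0.71 + $0.29 = $17.34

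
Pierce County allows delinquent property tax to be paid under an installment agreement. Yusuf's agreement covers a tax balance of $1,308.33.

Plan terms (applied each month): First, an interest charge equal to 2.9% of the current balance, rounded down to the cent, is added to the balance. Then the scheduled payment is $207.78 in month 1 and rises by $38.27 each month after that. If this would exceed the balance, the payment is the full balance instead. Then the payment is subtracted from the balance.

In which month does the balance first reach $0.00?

Month 1: $1,308.33 +$37.94 interest = $1,346.27; pay $207.78 → $1,138.49
Month 2: $1,138.49 +$33.01 interest = $1,171.50; pay $246.05 → $925.45
Month 3: $925.45 +$26.83 interest = $952.28; pay $284.32 → $667.96
Month 4: $667.96 +$19.37 interest = $687.33; pay $322.59 → $364.74
Month 5: $364.74 +$10.57 interest = $375.31; pay $360.86 → $14.45
Month 6: $14.45 +$0.41 interest = $14.86; pay $14.86 → $0.00
Balance reaches $0.00 in month 6.

6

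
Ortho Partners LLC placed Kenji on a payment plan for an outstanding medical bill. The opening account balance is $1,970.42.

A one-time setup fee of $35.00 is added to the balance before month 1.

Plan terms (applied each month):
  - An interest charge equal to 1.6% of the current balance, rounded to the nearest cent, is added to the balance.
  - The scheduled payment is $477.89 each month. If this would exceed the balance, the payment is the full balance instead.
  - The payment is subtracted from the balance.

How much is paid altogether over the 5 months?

Month 1: $2,005.42 +$32.09 interest = $2,037.51; pay $477.89 → $1,559.62
Month 2: $1,559.62 +$24.95 interest = $1,584.57; pay $477.89 → $1,106.68
Month 3: $1,106.68 +$17.71 interest = $1,124.39; pay $477.89 → $646.50
Month 4: $646.50 +$10.34 interest = $656.84; pay $477.89 → $178.95
Month 5: $178.95 +$2.86 interest = $181.81; pay $181.81 → $0.00
Total paid: $2,093.37

$2,093.37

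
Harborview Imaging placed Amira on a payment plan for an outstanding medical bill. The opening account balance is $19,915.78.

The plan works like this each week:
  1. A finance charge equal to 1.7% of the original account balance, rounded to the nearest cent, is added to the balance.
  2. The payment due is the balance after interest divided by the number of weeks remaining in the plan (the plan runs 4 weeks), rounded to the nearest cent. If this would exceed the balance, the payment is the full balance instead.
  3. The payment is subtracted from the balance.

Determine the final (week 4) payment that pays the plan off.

# | Opening | Interest | Payment | End bal
1 | $19,915.78 | $338.57 | $5,063.59 | $15,190.76
2 | $15,190.76 | $338.57 | $5,176.44 | $10,352.89
3 | $10,352.89 | $338.57 | $5,345.73 | $5,345.73
4 | $5,345.73 | $338.57 | $5,684.30 | $0.00

$5,684.30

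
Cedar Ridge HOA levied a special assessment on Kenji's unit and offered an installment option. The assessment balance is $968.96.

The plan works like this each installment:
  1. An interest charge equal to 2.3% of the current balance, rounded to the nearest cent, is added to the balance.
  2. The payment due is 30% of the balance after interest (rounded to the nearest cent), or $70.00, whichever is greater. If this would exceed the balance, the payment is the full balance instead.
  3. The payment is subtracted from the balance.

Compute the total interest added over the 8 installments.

$71.73

Installment 1: opening $968.96; interest $22.29 → $991.25; payment $297.38; balance $693.87
Installment 2: opening $693.87; interest $15.96 → $709.83; payment $212.95; balance $496.88
Installment 3: opening $496.88; interest $11.43 → $508.31; payment $152.49; balance $355.82
Installment 4: opening $355.82; interest $8.18 → $364.00; payment $109.20; balance $254.80
Installment 5: opening $254.80; interest $5.86 → $260.66; payment $78.20; balance $182.46
Installment 6: opening $182.46; interest $4.20 → $186.66; payment $70.00; balance $116.66
Installment 7: opening $116.66; interest $2.68 → $119.34; payment $70.00; balance $49.34
Installment 8: opening $49.34; interest $1.13 → $50.47; payment $50.47; balance $0.00
Total interest: $22.29 + $15.96 + $11.43 + $8.18 + $5.86 + $4.20 + $2.68 + $1.13 = $71.73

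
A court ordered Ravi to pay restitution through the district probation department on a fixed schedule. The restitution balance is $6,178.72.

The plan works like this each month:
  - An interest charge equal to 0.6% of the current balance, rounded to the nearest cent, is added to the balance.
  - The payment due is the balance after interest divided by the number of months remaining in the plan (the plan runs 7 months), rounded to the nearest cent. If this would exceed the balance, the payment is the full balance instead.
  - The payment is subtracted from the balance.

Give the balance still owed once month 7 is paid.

Month 1: opening $6,178.72; interest $37.07 → $6,215.79; payment $887.97; balance $5,327.82
Month 2: opening $5,327.82; interest $31.97 → $5,359.79; payment $893.30; balance $4,466.49
Month 3: opening $4,466.49; interest $26.80 → $4,493.29; payment $898.66; balance $3,594.63
Month 4: opening $3,594.63; interest $21.57 → $3,616.20; payment $904.05; balance $2,712.15
Month 5: opening $2,712.15; interest $16.27 → $2,728.42; payment $909.47; balance $1,818.95
Month 6: opening $1,818.95; interest $10.91 → $1,829.86; payment $914.93; balance $914.93
Month 7: opening $914.93; interest $5.49 → $920.42; payment $920.42; balance $0.00

$0.00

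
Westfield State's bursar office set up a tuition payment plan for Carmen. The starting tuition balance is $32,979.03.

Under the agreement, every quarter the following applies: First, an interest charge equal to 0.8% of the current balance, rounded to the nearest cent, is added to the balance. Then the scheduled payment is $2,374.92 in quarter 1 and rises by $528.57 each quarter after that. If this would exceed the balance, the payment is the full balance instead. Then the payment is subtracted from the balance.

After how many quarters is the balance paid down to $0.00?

9

# | Opening | Interest | Payment | End bal
1 | $32,979.03 | $263.83 | $2,374.92 | $30,867.94
2 | $30,867.94 | $246.94 | $2,903.49 | $28,211.39
3 | $28,211.39 | $225.69 | $3,432.06 | $25,005.02
4 | $25,005.02 | $200.04 | $3,960.63 | $21,244.43
5 | $21,244.43 | $169.96 | $4,489.20 | $16,925.19
6 | $16,925.19 | $135.40 | $5,017.77 | $12,042.82
7 | $12,042.82 | $96.34 | $5,546.34 | $6,592.82
8 | $6,592.82 | $52.74 | $6,074.91 | $570.65
9 | $570.65 | $4.57 | $575.22 | $0.00
Balance reaches $0.00 in quarter 9.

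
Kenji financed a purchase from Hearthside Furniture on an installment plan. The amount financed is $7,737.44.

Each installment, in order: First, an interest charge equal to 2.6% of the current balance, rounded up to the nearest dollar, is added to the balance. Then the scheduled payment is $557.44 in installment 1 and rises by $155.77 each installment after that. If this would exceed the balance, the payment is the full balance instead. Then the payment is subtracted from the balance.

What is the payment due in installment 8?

$1,647.83

Installment 1: opening $7,737.44; interest $202.00 → $7,939.44; payment $557.44; balance $7,382.00
Installment 2: opening $7,382.00; interest $192.00 → $7,574.00; payment $713.21; balance $6,860.79
Installment 3: opening $6,860.79; interest $179.00 → $7,039.79; payment $868.98; balance $6,170.81
Installment 4: opening $6,170.81; interest $161.00 → $6,331.81; payment $1,024.75; balance $5,307.06
Installment 5: opening $5,307.06; interest $138.00 → $5,445.06; payment $1,180.52; balance $4,264.54
Installment 6: opening $4,264.54; interest $111.00 → $4,375.54; payment $1,336.29; balance $3,039.25
Installment 7: opening $3,039.25; interest $80.00 → $3,119.25; payment $1,492.06; balance $1,627.19
Installment 8: opening $1,627.19; interest $43.00 → $1,670.19; payment $1,647.83; balance $22.36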